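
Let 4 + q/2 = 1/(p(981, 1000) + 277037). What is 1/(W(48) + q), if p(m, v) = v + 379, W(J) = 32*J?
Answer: 139208/212709825 ≈ 0.00065445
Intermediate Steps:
p(m, v) = 379 + v
q = -1113663/139208 (q = -8 + 2/((379 + 1000) + 277037) = -8 + 2/(1379 + 277037) = -8 + 2/278416 = -8 + 2*(1/278416) = -8 + 1/139208 = -1113663/139208 ≈ -8.0000)
1/(W(48) + q) = 1/(32*48 - 1113663/139208) = 1/(1536 - 1113663/139208) = 1/(212709825/139208) = 139208/212709825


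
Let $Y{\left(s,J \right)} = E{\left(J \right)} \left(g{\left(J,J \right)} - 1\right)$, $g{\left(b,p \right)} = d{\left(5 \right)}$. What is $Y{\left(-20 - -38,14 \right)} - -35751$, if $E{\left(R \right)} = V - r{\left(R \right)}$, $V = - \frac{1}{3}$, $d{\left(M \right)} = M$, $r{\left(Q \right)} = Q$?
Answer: $\frac{107081}{3} \approx 35694.0$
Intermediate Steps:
$V = - \frac{1}{3}$ ($V = \left(-1\right) \frac{1}{3} = - \frac{1}{3} \approx -0.33333$)
$g{\left(b,p \right)} = 5$
$E{\left(R \right)} = - \frac{1}{3} - R$
$Y{\left(s,J \right)} = - \frac{4}{3} - 4 J$ ($Y{\left(s,J \right)} = \left(- \frac{1}{3} - J\right) \left(5 - 1\right) = \left(- \frac{1}{3} - J\right) 4 = - \frac{4}{3} - 4 J$)
$Y{\left(-20 - -38,14 \right)} - -35751 = \left(- \frac{4}{3} - 56\right) - -35751 = \left(- \frac{4}{3} - 56\right) + 35751 = - \frac{172}{3} + 35751 = \frac{107081}{3}$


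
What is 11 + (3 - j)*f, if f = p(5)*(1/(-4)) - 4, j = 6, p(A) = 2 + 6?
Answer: 29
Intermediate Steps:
p(A) = 8
f = -6 (f = 8*(1/(-4)) - 4 = 8*(1*(-¼)) - 4 = 8*(-¼) - 4 = -2 - 4 = -6)
11 + (3 - j)*f = 11 + (3 - 1*6)*(-6) = 11 + (3 - 6)*(-6) = 11 - 3*(-6) = 11 + 18 = 29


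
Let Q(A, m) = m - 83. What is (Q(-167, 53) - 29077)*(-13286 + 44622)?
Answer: -912096952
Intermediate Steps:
Q(A, m) = -83 + m
(Q(-167, 53) - 29077)*(-13286 + 44622) = ((-83 + 53) - 29077)*(-13286 + 44622) = (-30 - 29077)*31336 = -29107*31336 = -912096952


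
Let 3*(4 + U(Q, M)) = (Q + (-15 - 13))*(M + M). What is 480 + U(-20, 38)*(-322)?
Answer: 393320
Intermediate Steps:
U(Q, M) = -4 + 2*M*(-28 + Q)/3 (U(Q, M) = -4 + ((Q + (-15 - 13))*(M + M))/3 = -4 + ((Q - 28)*(2*M))/3 = -4 + ((-28 + Q)*(2*M))/3 = -4 + (2*M*(-28 + Q))/3 = -4 + 2*M*(-28 + Q)/3)
480 + U(-20, 38)*(-322) = 480 + (-4 - 56/3*38 + (⅔)*38*(-20))*(-322) = 480 + (-4 - 2128/3 - 1520/3)*(-322) = 480 - 1220*(-322) = 480 + 392840 = 393320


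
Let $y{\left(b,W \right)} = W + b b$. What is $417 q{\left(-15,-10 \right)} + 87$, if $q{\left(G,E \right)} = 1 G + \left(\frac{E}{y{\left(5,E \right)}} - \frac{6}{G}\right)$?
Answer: $- \frac{31396}{5} \approx -6279.2$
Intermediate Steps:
$y{\left(b,W \right)} = W + b^{2}$
$q{\left(G,E \right)} = G - \frac{6}{G} + \frac{E}{25 + E}$ ($q{\left(G,E \right)} = 1 G + \left(\frac{E}{E + 5^{2}} - \frac{6}{G}\right) = G + \left(\frac{E}{E + 25} - \frac{6}{G}\right) = G + \left(\frac{E}{25 + E} - \frac{6}{G}\right) = G + \left(- \frac{6}{G} + \frac{E}{25 + E}\right) = G - \frac{6}{G} + \frac{E}{25 + E}$)
$417 q{\left(-15,-10 \right)} + 87 = 417 \left(-15 - \frac{6}{-15} - \frac{10}{25 - 10}\right) + 87 = 417 \left(-15 - - \frac{2}{5} - \frac{10}{15}\right) + 87 = 417 \left(-15 + \frac{2}{5} - \frac{2}{3}\right) + 87 = 417 \left(- \frac{229}{15}\right) + 87 = - \frac{31831}{5} + 87 = - \frac{31396}{5}$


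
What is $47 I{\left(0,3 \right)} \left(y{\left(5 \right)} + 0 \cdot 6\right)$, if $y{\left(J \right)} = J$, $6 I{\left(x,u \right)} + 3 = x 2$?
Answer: $- \frac{235}{2} \approx -117.5$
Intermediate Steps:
$I{\left(x,u \right)} = - \frac{1}{2} + \frac{x}{3}$ ($I{\left(x,u \right)} = - \frac{1}{2} + \frac{x 2}{6} = - \frac{1}{2} + \frac{2 x}{6} = - \frac{1}{2} + \frac{x}{3}$)
$47 I{\left(0,3 \right)} \left(y{\left(5 \right)} + 0 \cdot 6\right) = 47 \left(- \frac{1}{2} + \frac{1}{3} \cdot 0\right) \left(5 + 0 \cdot 6\right) = 47 \left(- \frac{1}{2} + 0\right) \left(5 + 0\right) = 47 \left(- \frac{1}{2}\right) 5 = \left(- \frac{47}{2}\right) 5 = - \frac{235}{2}$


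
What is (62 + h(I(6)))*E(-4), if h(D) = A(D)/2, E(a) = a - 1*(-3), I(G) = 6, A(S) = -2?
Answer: -61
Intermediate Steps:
E(a) = 3 + a (E(a) = a + 3 = 3 + a)
h(D) = -1 (h(D) = -2/2 = -2*½ = -1)
(62 + h(I(6)))*E(-4) = (62 - 1)*(3 - 4) = 61*(-1) = -61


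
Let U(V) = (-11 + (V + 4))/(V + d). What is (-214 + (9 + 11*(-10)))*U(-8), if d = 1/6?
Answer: -28350/47 ≈ -603.19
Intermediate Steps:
d = ⅙ ≈ 0.16667
U(V) = (-7 + V)/(⅙ + V) (U(V) = (-11 + (V + 4))/(V + ⅙) = (-11 + (4 + V))/(⅙ + V) = (-7 + V)/(⅙ + V))
(-214 + (9 + 11*(-10)))*U(-8) = (-214 + (9 + 11*(-10)))*(6*(-7 - 8)/(1 + 6*(-8))) = (-214 + (9 - 110))*(6*(-15)/(1 - 48)) = (-214 - 101)*(6*(-15)/(-47)) = -1890*(-1)*(-15)/47 = -315*90/47 = -28350/47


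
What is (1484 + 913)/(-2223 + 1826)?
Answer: -2397/397 ≈ -6.0378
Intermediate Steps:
(1484 + 913)/(-2223 + 1826) = 2397/(-397) = 2397*(-1/397) = -2397/397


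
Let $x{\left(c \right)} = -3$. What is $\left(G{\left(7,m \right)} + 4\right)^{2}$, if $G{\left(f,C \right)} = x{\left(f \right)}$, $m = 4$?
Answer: $1$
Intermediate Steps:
$G{\left(f,C \right)} = -3$
$\left(G{\left(7,m \right)} + 4\right)^{2} = \left(-3 + 4\right)^{2} = 1^{2} = 1$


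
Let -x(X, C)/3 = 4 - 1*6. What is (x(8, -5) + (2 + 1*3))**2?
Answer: 121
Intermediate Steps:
x(X, C) = 6 (x(X, C) = -3*(4 - 1*6) = -3*(4 - 6) = -3*(-2) = 6)
(x(8, -5) + (2 + 1*3))**2 = (6 + (2 + 1*3))**2 = (6 + (2 + 3))**2 = (6 + 5)**2 = 11**2 = 121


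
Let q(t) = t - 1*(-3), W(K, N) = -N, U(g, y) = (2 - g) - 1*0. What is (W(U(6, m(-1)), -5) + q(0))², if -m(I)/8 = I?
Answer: 64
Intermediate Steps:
m(I) = -8*I
U(g, y) = 2 - g (U(g, y) = (2 - g) + 0 = 2 - g)
q(t) = 3 + t (q(t) = t + 3 = 3 + t)
(W(U(6, m(-1)), -5) + q(0))² = (-1*(-5) + (3 + 0))² = (5 + 3)² = 8² = 64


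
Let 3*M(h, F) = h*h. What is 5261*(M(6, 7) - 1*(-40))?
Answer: 273572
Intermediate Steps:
M(h, F) = h**2/3 (M(h, F) = (h*h)/3 = h**2/3)
5261*(M(6, 7) - 1*(-40)) = 5261*((1/3)*6**2 - 1*(-40)) = 5261*((1/3)*36 + 40) = 5261*(12 + 40) = 5261*52 = 273572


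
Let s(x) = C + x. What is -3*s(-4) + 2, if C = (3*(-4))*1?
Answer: 50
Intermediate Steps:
C = -12 (C = -12*1 = -12)
s(x) = -12 + x
-3*s(-4) + 2 = -3*(-12 - 4) + 2 = -3*(-16) + 2 = 48 + 2 = 50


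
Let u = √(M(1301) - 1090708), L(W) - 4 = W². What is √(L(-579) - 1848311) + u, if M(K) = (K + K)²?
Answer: 4*√354981 + I*√1513066 ≈ 2383.2 + 1230.1*I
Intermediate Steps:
L(W) = 4 + W²
M(K) = 4*K² (M(K) = (2*K)² = 4*K²)
u = 4*√354981 (u = √(4*1301² - 1090708) = √(4*1692601 - 1090708) = √(6770404 - 1090708) = √5679696 = 4*√354981 ≈ 2383.2)
√(L(-579) - 1848311) + u = √((4 + (-579)²) - 1848311) + 4*√354981 = √((4 + 335241) - 1848311) + 4*√354981 = √(335245 - 1848311) + 4*√354981 = √(-1513066) + 4*√354981 = I*√1513066 + 4*√354981 = 4*√354981 + I*√1513066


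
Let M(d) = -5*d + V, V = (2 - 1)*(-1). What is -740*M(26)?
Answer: 96940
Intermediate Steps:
V = -1 (V = 1*(-1) = -1)
M(d) = -1 - 5*d (M(d) = -5*d - 1 = -1 - 5*d)
-740*M(26) = -740*(-1 - 5*26) = -740*(-1 - 130) = -740*(-131) = 96940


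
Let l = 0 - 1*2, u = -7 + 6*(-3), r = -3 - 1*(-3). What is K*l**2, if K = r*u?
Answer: 0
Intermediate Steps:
r = 0 (r = -3 + 3 = 0)
u = -25 (u = -7 - 18 = -25)
K = 0 (K = 0*(-25) = 0)
l = -2 (l = 0 - 2 = -2)
K*l**2 = 0*(-2)**2 = 0*4 = 0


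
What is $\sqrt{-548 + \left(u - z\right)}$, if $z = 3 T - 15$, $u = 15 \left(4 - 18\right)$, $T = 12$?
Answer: $i \sqrt{779} \approx 27.911 i$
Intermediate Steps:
$u = -210$ ($u = 15 \left(-14\right) = -210$)
$z = 21$ ($z = 3 \cdot 12 - 15 = 36 - 15 = 21$)
$\sqrt{-548 + \left(u - z\right)} = \sqrt{-548 - 231} = \sqrt{-779} = i \sqrt{779}$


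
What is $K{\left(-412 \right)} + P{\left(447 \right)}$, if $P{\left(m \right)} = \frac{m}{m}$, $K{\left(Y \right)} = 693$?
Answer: $694$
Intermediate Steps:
$P{\left(m \right)} = 1$
$K{\left(-412 \right)} + P{\left(447 \right)} = 693 + 1 = 694$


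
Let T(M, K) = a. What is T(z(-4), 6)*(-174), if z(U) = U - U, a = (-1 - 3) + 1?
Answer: 522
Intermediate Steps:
a = -3 (a = -4 + 1 = -3)
z(U) = 0
T(M, K) = -3
T(z(-4), 6)*(-174) = -3*(-174) = 522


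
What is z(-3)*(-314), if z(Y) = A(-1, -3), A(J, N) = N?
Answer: 942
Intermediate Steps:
z(Y) = -3
z(-3)*(-314) = -3*(-314) = 942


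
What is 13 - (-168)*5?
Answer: 853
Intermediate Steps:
13 - (-168)*5 = 13 - 42*(-20) = 13 + 840 = 853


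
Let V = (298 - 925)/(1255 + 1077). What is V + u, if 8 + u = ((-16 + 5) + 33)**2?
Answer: 100855/212 ≈ 475.73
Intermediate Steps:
V = -57/212 (V = -627/2332 = -627*1/2332 = -57/212 ≈ -0.26887)
u = 476 (u = -8 + ((-16 + 5) + 33)**2 = -8 + (-11 + 33)**2 = -8 + 22**2 = -8 + 484 = 476)
V + u = -57/212 + 476 = 100855/212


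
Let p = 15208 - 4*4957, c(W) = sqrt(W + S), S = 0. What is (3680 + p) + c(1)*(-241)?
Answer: -1181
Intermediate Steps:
c(W) = sqrt(W) (c(W) = sqrt(W + 0) = sqrt(W))
p = -4620 (p = 15208 - 1*19828 = 15208 - 19828 = -4620)
(3680 + p) + c(1)*(-241) = (3680 - 4620) + sqrt(1)*(-241) = -940 + 1*(-241) = -940 - 241 = -1181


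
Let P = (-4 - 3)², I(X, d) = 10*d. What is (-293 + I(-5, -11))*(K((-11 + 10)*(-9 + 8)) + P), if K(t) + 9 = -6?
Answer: -13702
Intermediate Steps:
K(t) = -15 (K(t) = -9 - 6 = -15)
P = 49 (P = (-7)² = 49)
(-293 + I(-5, -11))*(K((-11 + 10)*(-9 + 8)) + P) = (-293 + 10*(-11))*(-15 + 49) = (-293 - 110)*34 = -403*34 = -13702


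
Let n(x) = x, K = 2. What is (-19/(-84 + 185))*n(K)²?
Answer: -76/101 ≈ -0.75247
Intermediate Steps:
(-19/(-84 + 185))*n(K)² = -19/(-84 + 185)*2² = -19/101*4 = -76/101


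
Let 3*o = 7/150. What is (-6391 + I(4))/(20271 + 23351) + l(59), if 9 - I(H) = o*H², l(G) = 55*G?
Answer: 15924038372/4907475 ≈ 3244.9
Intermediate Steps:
o = 7/450 (o = (7/150)/3 = (7*(1/150))/3 = (⅓)*(7/150) = 7/450 ≈ 0.015556)
I(H) = 9 - 7*H²/450
(-6391 + I(4))/(20271 + 23351) + l(59) = (-6391 + (9 - 7/450*4²))/(20271 + 23351) + 55*59 = (-6391 + (9 - 7/450*16))/43622 + 3245 = (-6391 + (9 - 56/225))*(1/43622) + 3245 = (-6391 + 1969/225)*(1/43622) + 3245 = -1436006/225*1/43622 + 3245 = -718003/4907475 + 3245 = 15924038372/4907475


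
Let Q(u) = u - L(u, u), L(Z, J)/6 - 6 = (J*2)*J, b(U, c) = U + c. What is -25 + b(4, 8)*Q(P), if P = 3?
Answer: -1717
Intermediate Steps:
L(Z, J) = 36 + 12*J² (L(Z, J) = 36 + 6*((J*2)*J) = 36 + 6*((2*J)*J) = 36 + 6*(2*J²) = 36 + 12*J²)
Q(u) = -36 + u - 12*u² (Q(u) = u - (36 + 12*u²) = u + (-36 - 12*u²) = -36 + u - 12*u²)
-25 + b(4, 8)*Q(P) = -25 + (4 + 8)*(-36 + 3 - 12*3²) = -25 + 12*(-36 + 3 - 12*9) = -25 + 12*(-36 + 3 - 108) = -25 + 12*(-141) = -25 - 1692 = -1717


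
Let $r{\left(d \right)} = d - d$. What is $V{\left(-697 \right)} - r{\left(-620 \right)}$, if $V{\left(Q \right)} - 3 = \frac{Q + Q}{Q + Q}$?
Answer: $4$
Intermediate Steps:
$r{\left(d \right)} = 0$
$V{\left(Q \right)} = 4$ ($V{\left(Q \right)} = 3 + \frac{Q + Q}{Q + Q} = 3 + \frac{2 Q}{2 Q} = 3 + 2 Q \frac{1}{2 Q} = 3 + 1 = 4$)
$V{\left(-697 \right)} - r{\left(-620 \right)} = 4 - 0 = 4 + 0 = 4$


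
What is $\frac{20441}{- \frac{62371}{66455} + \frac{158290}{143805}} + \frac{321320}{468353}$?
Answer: $\frac{18298245627510470495}{145180090572827} \approx 1.2604 \cdot 10^{5}$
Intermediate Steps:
$\frac{20441}{- \frac{62371}{66455} + \frac{158290}{143805}} + \frac{321320}{468353} = \frac{20441}{\left(-62371\right) \frac{1}{66455} + 158290 \cdot \frac{1}{143805}} + 321320 \cdot \frac{1}{468353} = \frac{20441}{- \frac{62371}{66455} + \frac{31658}{28761}} + \frac{321320}{468353} = \frac{20441}{\frac{309980059}{1911312255}} + \frac{321320}{468353} = 20441 \cdot \frac{1911312255}{309980059} + \frac{321320}{468353} = \frac{39069133804455}{309980059} + \frac{321320}{468353} = \frac{18298245627510470495}{145180090572827}$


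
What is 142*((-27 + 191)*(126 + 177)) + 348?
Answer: 7056612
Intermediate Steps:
142*((-27 + 191)*(126 + 177)) + 348 = 142*(164*303) + 348 = 142*49692 + 348 = 7056264 + 348 = 7056612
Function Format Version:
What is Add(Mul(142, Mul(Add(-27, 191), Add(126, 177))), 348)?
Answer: 7056612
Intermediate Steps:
Add(Mul(142, Mul(Add(-27, 191), Add(126, 177))), 348) = Add(Mul(142, Mul(164, 303)), 348) = Add(Mul(142, 49692), 348) = Add(7056264, 348) = 7056612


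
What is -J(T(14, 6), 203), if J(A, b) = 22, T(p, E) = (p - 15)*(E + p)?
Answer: -22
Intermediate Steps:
T(p, E) = (-15 + p)*(E + p)
-J(T(14, 6), 203) = -1*22 = -22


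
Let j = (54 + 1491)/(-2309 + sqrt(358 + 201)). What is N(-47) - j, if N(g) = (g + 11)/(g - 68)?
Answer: 200721589/204352010 + 515*sqrt(559)/1776974 ≈ 0.98909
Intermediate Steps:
N(g) = (11 + g)/(-68 + g)
j = 1545/(-2309 + sqrt(559)) ≈ -0.67604
N(-47) - j = (11 - 47)/(-68 - 47) - (-1189135/1776974 - 515*sqrt(559)/1776974) = -36/(-115) + (1189135/1776974 + 515*sqrt(559)/1776974) = -1/115*(-36) + (1189135/1776974 + 515*sqrt(559)/1776974) = 36/115 + (1189135/1776974 + 515*sqrt(559)/1776974) = 200721589/204352010 + 515*sqrt(559)/1776974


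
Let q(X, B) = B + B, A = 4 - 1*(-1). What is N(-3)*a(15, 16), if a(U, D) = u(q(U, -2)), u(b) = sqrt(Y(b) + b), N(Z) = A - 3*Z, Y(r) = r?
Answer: 28*I*sqrt(2) ≈ 39.598*I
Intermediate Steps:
A = 5 (A = 4 + 1 = 5)
N(Z) = 5 - 3*Z
q(X, B) = 2*B
u(b) = sqrt(2)*sqrt(b) (u(b) = sqrt(b + b) = sqrt(2*b) = sqrt(2)*sqrt(b))
a(U, D) = 2*I*sqrt(2) (a(U, D) = sqrt(2)*sqrt(2*(-2)) = sqrt(2)*sqrt(-4) = sqrt(2)*(2*I) = 2*I*sqrt(2))
N(-3)*a(15, 16) = (5 - 3*(-3))*(2*I*sqrt(2)) = (5 + 9)*(2*I*sqrt(2)) = 14*(2*I*sqrt(2)) = 28*I*sqrt(2)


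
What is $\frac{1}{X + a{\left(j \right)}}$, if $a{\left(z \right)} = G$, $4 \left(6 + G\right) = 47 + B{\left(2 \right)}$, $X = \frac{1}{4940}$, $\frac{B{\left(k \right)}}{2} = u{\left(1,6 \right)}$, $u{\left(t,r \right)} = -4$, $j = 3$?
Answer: $\frac{2470}{9263} \approx 0.26665$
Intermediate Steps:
$B{\left(k \right)} = -8$ ($B{\left(k \right)} = 2 \left(-4\right) = -8$)
$X = \frac{1}{4940} \approx 0.00020243$
$G = \frac{15}{4}$ ($G = -6 + \frac{47 - 8}{4} = -6 + \frac{1}{4} \cdot 39 = -6 + \frac{39}{4} = \frac{15}{4} \approx 3.75$)
$a{\left(z \right)} = \frac{15}{4}$
$\frac{1}{X + a{\left(j \right)}} = \frac{1}{\frac{1}{4940} + \frac{15}{4}} = \frac{1}{\frac{9263}{2470}} = \frac{2470}{9263}$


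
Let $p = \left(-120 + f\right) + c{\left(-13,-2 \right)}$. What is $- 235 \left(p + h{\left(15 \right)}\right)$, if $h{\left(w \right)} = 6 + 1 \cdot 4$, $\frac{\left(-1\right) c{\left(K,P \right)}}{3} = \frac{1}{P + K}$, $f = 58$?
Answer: $12173$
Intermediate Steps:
$c{\left(K,P \right)} = - \frac{3}{K + P}$ ($c{\left(K,P \right)} = - \frac{3}{P + K} = - \frac{3}{K + P}$)
$h{\left(w \right)} = 10$ ($h{\left(w \right)} = 6 + 4 = 10$)
$p = - \frac{309}{5}$ ($p = \left(-120 + 58\right) - \frac{3}{-13 - 2} = -62 - \frac{3}{-15} = -62 - - \frac{1}{5} = -62 + \frac{1}{5} = - \frac{309}{5} \approx -61.8$)
$- 235 \left(p + h{\left(15 \right)}\right) = - 235 \left(- \frac{309}{5} + 10\right) = \left(-235\right) \left(- \frac{259}{5}\right) = 12173$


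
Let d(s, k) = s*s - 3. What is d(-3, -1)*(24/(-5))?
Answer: -144/5 ≈ -28.800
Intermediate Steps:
d(s, k) = -3 + s**2 (d(s, k) = s**2 - 3 = -3 + s**2)
d(-3, -1)*(24/(-5)) = (-3 + (-3)**2)*(24/(-5)) = (-3 + 9)*(24*(-1/5)) = 6*(-24/5) = -144/5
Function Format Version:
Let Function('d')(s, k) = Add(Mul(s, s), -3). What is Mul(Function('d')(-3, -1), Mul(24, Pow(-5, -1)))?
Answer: Rational(-144, 5) ≈ -28.800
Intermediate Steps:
Function('d')(s, k) = Add(-3, Pow(s, 2)) (Function('d')(s, k) = Add(Pow(s, 2), -3) = Add(-3, Pow(s, 2)))
Mul(Function('d')(-3, -1), Mul(24, Pow(-5, -1))) = Mul(Add(-3, Pow(-3, 2)), Mul(24, Pow(-5, -1))) = Mul(Add(-3, 9), Mul(24, Rational(-1, 5))) = Mul(6, Rational(-24, 5)) = Rational(-144, 5)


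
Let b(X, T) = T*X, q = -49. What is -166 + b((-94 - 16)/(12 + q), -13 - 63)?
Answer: -14502/37 ≈ -391.95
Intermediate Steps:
-166 + b((-94 - 16)/(12 + q), -13 - 63) = -166 + (-13 - 63)*((-94 - 16)/(12 - 49)) = -166 - (-8360)/(-37) = -166 - (-8360)*(-1)/37 = -166 - 76*110/37 = -166 - 8360/37 = -14502/37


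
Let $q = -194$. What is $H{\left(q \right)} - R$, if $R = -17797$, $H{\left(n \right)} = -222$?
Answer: $17575$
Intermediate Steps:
$H{\left(q \right)} - R = -222 - -17797 = -222 + 17797 = 17575$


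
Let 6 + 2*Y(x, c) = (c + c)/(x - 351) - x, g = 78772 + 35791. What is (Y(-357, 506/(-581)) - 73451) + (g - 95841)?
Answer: -5610118153/102837 ≈ -54554.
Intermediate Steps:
g = 114563
Y(x, c) = -3 - x/2 + c/(-351 + x) (Y(x, c) = -3 + ((c + c)/(x - 351) - x)/2 = -3 + ((2*c)/(-351 + x) - x)/2 = -3 + (2*c/(-351 + x) - x)/2 = -3 + (-x + 2*c/(-351 + x))/2 = -3 + (-x/2 + c/(-351 + x)) = -3 - x/2 + c/(-351 + x))
(Y(-357, 506/(-581)) - 73451) + (g - 95841) = ((2106 - 1*(-357)² + 2*(506/(-581)) + 345*(-357))/(2*(-351 - 357)) - 73451) + (114563 - 95841) = ((½)*(2106 - 1*127449 + 2*(506*(-1/581)) - 123165)/(-708) - 73451) + 18722 = ((½)*(-1/708)*(2106 - 127449 + 2*(-506/581) - 123165) - 73451) + 18722 = ((½)*(-1/708)*(2106 - 127449 - 1012/581 - 123165) - 73451) + 18722 = ((½)*(-1/708)*(-144384160/581) - 73451) + 18722 = (18048020/102837 - 73451) + 18722 = -7535432467/102837 + 18722 = -5610118153/102837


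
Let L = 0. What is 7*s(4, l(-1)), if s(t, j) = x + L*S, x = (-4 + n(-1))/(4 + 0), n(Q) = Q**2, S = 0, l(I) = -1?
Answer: -21/4 ≈ -5.2500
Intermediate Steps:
x = -3/4 (x = (-4 + (-1)**2)/(4 + 0) = (-4 + 1)/4 = -3*1/4 = -3/4 ≈ -0.75000)
s(t, j) = -3/4 (s(t, j) = -3/4 + 0*0 = -3/4 + 0 = -3/4)
7*s(4, l(-1)) = 7*(-3/4) = -21/4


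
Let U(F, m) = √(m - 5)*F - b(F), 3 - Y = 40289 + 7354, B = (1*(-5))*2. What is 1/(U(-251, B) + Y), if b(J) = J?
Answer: I/(-47389*I + 251*√15) ≈ -2.1093e-5 + 4.3269e-7*I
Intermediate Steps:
B = -10 (B = -5*2 = -10)
Y = -47640 (Y = 3 - (40289 + 7354) = 3 - 1*47643 = 3 - 47643 = -47640)
U(F, m) = -F + F*√(-5 + m) (U(F, m) = √(m - 5)*F - F = √(-5 + m)*F - F = F*√(-5 + m) - F = -F + F*√(-5 + m))
1/(U(-251, B) + Y) = 1/(-251*(-1 + √(-5 - 10)) - 47640) = 1/(-251*(-1 + √(-15)) - 47640) = 1/(-251*(-1 + I*√15) - 47640) = 1/((251 - 251*I*√15) - 47640) = 1/(-47389 - 251*I*√15)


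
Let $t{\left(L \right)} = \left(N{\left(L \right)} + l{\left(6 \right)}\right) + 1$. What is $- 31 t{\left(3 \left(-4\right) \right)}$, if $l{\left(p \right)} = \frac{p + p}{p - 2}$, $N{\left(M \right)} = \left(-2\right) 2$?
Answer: $0$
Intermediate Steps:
$N{\left(M \right)} = -4$
$l{\left(p \right)} = \frac{2 p}{-2 + p}$
$t{\left(L \right)} = 0$ ($t{\left(L \right)} = \left(-4 + 2 \cdot 6 \frac{1}{-2 + 6}\right) + 1 = \left(-4 + 2 \cdot 6 \cdot \frac{1}{4}\right) + 1 = \left(-4 + 3\right) + 1 = -1 + 1 = 0$)
$- 31 t{\left(3 \left(-4\right) \right)} = \left(-31\right) 0 = 0$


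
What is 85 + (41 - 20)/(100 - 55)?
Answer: 1282/15 ≈ 85.467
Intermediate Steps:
85 + (41 - 20)/(100 - 55) = 85 + 21/45 = 85 + (1/45)*21 = 85 + 7/15 = 1282/15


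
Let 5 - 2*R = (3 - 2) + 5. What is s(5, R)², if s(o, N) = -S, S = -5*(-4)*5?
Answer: 10000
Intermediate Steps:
R = -½ (R = 5/2 - ((3 - 2) + 5)/2 = 5/2 - (1 + 5)/2 = 5/2 - ½*6 = 5/2 - 3 = -½ ≈ -0.50000)
S = 100 (S = 20*5 = 100)
s(o, N) = -100 (s(o, N) = -1*100 = -100)
s(5, R)² = (-100)² = 10000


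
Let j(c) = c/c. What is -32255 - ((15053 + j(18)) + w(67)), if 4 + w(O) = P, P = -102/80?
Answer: -1892149/40 ≈ -47304.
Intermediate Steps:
j(c) = 1
P = -51/40 (P = -102*1/80 = -51/40 ≈ -1.2750)
w(O) = -211/40 (w(O) = -4 - 51/40 = -211/40)
-32255 - ((15053 + j(18)) + w(67)) = -32255 - ((15053 + 1) - 211/40) = -32255 - (15054 - 211/40) = -32255 - 1*601949/40 = -32255 - 601949/40 = -1892149/40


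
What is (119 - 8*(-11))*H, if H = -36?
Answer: -7452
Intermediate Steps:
(119 - 8*(-11))*H = (119 - 8*(-11))*(-36) = (119 + 88)*(-36) = 207*(-36) = -7452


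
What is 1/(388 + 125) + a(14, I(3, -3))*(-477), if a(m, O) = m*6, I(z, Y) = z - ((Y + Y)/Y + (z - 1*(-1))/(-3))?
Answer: -20554883/513 ≈ -40068.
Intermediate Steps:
I(z, Y) = -5/3 + 4*z/3 (I(z, Y) = z - ((2*Y)/Y + (z + 1)*(-1/3)) = z - (2 + (1 + z)*(-1/3)) = z - (2 + (-1/3 - z/3)) = z - (5/3 - z/3) = z + (-5/3 + z/3) = -5/3 + 4*z/3)
a(m, O) = 6*m
1/(388 + 125) + a(14, I(3, -3))*(-477) = 1/(388 + 125) + (6*14)*(-477) = 1/513 + 84*(-477) = 1/513 - 40068 = -20554883/513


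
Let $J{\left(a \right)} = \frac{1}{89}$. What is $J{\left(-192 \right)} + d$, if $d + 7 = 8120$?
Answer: $\frac{722058}{89} \approx 8113.0$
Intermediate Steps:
$J{\left(a \right)} = \frac{1}{89}$
$d = 8113$ ($d = -7 + 8120 = 8113$)
$J{\left(-192 \right)} + d = \frac{1}{89} + 8113 = \frac{722058}{89}$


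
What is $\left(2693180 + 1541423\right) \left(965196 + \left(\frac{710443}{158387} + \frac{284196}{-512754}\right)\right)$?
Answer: $\frac{5029382166791221377099}{1230508603} \approx 4.0872 \cdot 10^{12}$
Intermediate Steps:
$\left(2693180 + 1541423\right) \left(965196 + \left(\frac{710443}{158387} + \frac{284196}{-512754}\right)\right) = 4234603 \left(965196 + \left(710443 \cdot \frac{1}{158387} + 284196 \left(- \frac{1}{512754}\right)\right)\right) = 4234603 \left(965196 + \left(\frac{710443}{158387} - \frac{4306}{7769}\right)\right) = 4234603 \left(965196 + \frac{4837417245}{1230508603}\right) = 4234603 \cdot \frac{1187686818998433}{1230508603} = \frac{5029382166791221377099}{1230508603}$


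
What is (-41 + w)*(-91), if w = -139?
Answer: 16380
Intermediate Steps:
(-41 + w)*(-91) = (-41 - 139)*(-91) = -180*(-91) = 16380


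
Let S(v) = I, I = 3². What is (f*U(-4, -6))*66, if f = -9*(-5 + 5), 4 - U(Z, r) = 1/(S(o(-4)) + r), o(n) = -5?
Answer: 0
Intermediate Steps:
I = 9
S(v) = 9
U(Z, r) = 4 - 1/(9 + r)
f = 0 (f = -9*0 = 0)
(f*U(-4, -6))*66 = (0*((35 + 4*(-6))/(9 - 6)))*66 = (0*((35 - 24)/3))*66 = (0*((⅓)*11))*66 = (0*(11/3))*66 = 0*66 = 0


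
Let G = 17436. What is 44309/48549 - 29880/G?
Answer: -56506033/70541697 ≈ -0.80103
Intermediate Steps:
44309/48549 - 29880/G = 44309/48549 - 29880/17436 = 44309*(1/48549) - 29880*1/17436 = 44309/48549 - 2490/1453 = -56506033/70541697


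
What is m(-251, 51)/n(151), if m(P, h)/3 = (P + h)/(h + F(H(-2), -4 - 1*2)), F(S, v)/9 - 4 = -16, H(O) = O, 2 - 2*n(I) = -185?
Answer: 400/3553 ≈ 0.11258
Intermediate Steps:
n(I) = 187/2 (n(I) = 1 - ½*(-185) = 1 + 185/2 = 187/2)
F(S, v) = -108 (F(S, v) = 36 + 9*(-16) = 36 - 144 = -108)
m(P, h) = 3*(P + h)/(-108 + h) (m(P, h) = 3*((P + h)/(h - 108)) = 3*((P + h)/(-108 + h)) = 3*(P + h)/(-108 + h))
m(-251, 51)/n(151) = (3*(-251 + 51)/(-108 + 51))/(187/2) = (3*(-200)/(-57))*(2/187) = (3*(-1/57)*(-200))*(2/187) = (200/19)*(2/187) = 400/3553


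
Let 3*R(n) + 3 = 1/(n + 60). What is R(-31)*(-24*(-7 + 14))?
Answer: 4816/29 ≈ 166.07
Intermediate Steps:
R(n) = -1 + 1/(3*(60 + n)) (R(n) = -1 + 1/(3*(n + 60)) = -1 + 1/(3*(60 + n)))
R(-31)*(-24*(-7 + 14)) = ((-179/3 - 1*(-31))/(60 - 31))*(-24*(-7 + 14)) = ((-179/3 + 31)/29)*(-24*7) = ((1/29)*(-86/3))*(-168) = -86/87*(-168) = 4816/29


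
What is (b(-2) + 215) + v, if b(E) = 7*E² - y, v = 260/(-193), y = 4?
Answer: 45867/193 ≈ 237.65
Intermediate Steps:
v = -260/193 (v = 260*(-1/193) = -260/193 ≈ -1.3472)
b(E) = -4 + 7*E² (b(E) = 7*E² - 1*4 = 7*E² - 4 = -4 + 7*E²)
(b(-2) + 215) + v = ((-4 + 7*(-2)²) + 215) - 260/193 = ((-4 + 7*4) + 215) - 260/193 = ((-4 + 28) + 215) - 260/193 = (24 + 215) - 260/193 = 239 - 260/193 = 45867/193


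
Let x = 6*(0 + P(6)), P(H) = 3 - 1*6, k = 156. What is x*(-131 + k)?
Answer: -450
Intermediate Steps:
P(H) = -3 (P(H) = 3 - 6 = -3)
x = -18 (x = 6*(0 - 3) = 6*(-3) = -18)
x*(-131 + k) = -18*(-131 + 156) = -18*25 = -450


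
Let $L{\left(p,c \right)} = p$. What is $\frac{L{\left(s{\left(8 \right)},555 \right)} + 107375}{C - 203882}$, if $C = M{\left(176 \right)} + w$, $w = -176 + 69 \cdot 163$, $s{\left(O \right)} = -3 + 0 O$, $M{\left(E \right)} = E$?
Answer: $- \frac{107372}{192635} \approx -0.55739$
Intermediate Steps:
$s{\left(O \right)} = -3$ ($s{\left(O \right)} = -3 + 0 = -3$)
$w = 11071$ ($w = -176 + 11247 = 11071$)
$C = 11247$ ($C = 176 + 11071 = 11247$)
$\frac{L{\left(s{\left(8 \right)},555 \right)} + 107375}{C - 203882} = \frac{-3 + 107375}{11247 - 203882} = \frac{107372}{-192635} = 107372 \left(- \frac{1}{192635}\right) = - \frac{107372}{192635}$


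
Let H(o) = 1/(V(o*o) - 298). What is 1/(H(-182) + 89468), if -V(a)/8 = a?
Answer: 265290/23734965719 ≈ 1.1177e-5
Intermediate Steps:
V(a) = -8*a
H(o) = 1/(-298 - 8*o**2) (H(o) = 1/(-8*o*o - 298) = 1/(-8*o**2 - 298) = 1/(-298 - 8*o**2))
1/(H(-182) + 89468) = 1/(-1/(298 + 8*(-182)**2) + 89468) = 1/(-1/(298 + 8*33124) + 89468) = 1/(-1/(298 + 264992) + 89468) = 1/(-1/265290 + 89468) = 1/(23734965719/265290) = 265290/23734965719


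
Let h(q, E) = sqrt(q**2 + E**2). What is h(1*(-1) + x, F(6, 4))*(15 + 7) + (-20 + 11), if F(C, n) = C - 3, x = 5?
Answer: 101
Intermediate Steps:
F(C, n) = -3 + C
h(q, E) = sqrt(E**2 + q**2)
h(1*(-1) + x, F(6, 4))*(15 + 7) + (-20 + 11) = sqrt((-3 + 6)**2 + (1*(-1) + 5)**2)*(15 + 7) + (-20 + 11) = sqrt(3**2 + (-1 + 5)**2)*22 - 9 = sqrt(9 + 4**2)*22 - 9 = sqrt(9 + 16)*22 - 9 = sqrt(25)*22 - 9 = 5*22 - 9 = 110 - 9 = 101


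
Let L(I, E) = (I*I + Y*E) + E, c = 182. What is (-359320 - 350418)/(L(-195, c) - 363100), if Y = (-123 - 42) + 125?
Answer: 709738/332173 ≈ 2.1367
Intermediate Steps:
Y = -40 (Y = -165 + 125 = -40)
L(I, E) = I² - 39*E (L(I, E) = (I*I - 40*E) + E = (I² - 40*E) + E = I² - 39*E)
(-359320 - 350418)/(L(-195, c) - 363100) = (-359320 - 350418)/(((-195)² - 39*182) - 363100) = -709738/((38025 - 7098) - 363100) = -709738/(30927 - 363100) = -709738/(-332173) = -709738*(-1/332173) = 709738/332173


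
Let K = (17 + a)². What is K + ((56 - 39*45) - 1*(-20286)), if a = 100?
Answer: 32276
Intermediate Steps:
K = 13689 (K = (17 + 100)² = 117² = 13689)
K + ((56 - 39*45) - 1*(-20286)) = 13689 + ((56 - 39*45) - 1*(-20286)) = 13689 + ((56 - 1755) + 20286) = 13689 + (-1699 + 20286) = 13689 + 18587 = 32276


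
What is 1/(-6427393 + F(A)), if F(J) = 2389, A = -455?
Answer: -1/6425004 ≈ -1.5564e-7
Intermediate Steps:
1/(-6427393 + F(A)) = 1/(-6427393 + 2389) = 1/(-6425004) = -1/6425004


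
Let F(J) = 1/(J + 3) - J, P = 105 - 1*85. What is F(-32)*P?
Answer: 18540/29 ≈ 639.31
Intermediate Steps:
P = 20 (P = 105 - 85 = 20)
F(J) = 1/(3 + J) - J
F(-32)*P = ((1 - 1*(-32)**2 - 3*(-32))/(3 - 32))*20 = ((1 - 1*1024 + 96)/(-29))*20 = -(1 - 1024 + 96)/29*20 = -1/29*(-927)*20 = (927/29)*20 = 18540/29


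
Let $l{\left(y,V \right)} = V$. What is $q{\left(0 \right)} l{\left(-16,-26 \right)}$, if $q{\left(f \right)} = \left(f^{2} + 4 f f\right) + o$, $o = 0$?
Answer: $0$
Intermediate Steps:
$q{\left(f \right)} = 5 f^{2}$ ($q{\left(f \right)} = \left(f^{2} + 4 f f\right) + 0 = \left(f^{2} + 4 f^{2}\right) + 0 = 5 f^{2} + 0 = 5 f^{2}$)
$q{\left(0 \right)} l{\left(-16,-26 \right)} = 5 \cdot 0^{2} \left(-26\right) = 5 \cdot 0 \left(-26\right) = 0 \left(-26\right) = 0$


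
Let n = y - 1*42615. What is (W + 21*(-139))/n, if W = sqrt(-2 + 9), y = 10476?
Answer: 973/10713 - sqrt(7)/32139 ≈ 0.090742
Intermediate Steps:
W = sqrt(7) ≈ 2.6458
n = -32139 (n = 10476 - 1*42615 = 10476 - 42615 = -32139)
(W + 21*(-139))/n = (sqrt(7) + 21*(-139))/(-32139) = (sqrt(7) - 2919)*(-1/32139) = (-2919 + sqrt(7))*(-1/32139) = 973/10713 - sqrt(7)/32139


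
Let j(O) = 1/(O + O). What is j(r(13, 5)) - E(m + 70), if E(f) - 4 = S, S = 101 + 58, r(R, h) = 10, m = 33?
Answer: -3259/20 ≈ -162.95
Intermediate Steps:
j(O) = 1/(2*O)
S = 159
E(f) = 163 (E(f) = 4 + 159 = 163)
j(r(13, 5)) - E(m + 70) = (½)/10 - 1*163 = (½)*(⅒) - 163 = 1/20 - 163 = -3259/20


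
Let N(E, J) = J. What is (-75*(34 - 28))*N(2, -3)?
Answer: 1350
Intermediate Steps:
(-75*(34 - 28))*N(2, -3) = -75*(34 - 28)*(-3) = -75*6*(-3) = -450*(-3) = 1350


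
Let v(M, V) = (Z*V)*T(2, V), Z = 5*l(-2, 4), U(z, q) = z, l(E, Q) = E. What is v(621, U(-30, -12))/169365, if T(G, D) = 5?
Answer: 100/11291 ≈ 0.0088566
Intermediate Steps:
Z = -10 (Z = 5*(-2) = -10)
v(M, V) = -50*V (v(M, V) = -10*V*5 = -50*V)
v(621, U(-30, -12))/169365 = -50*(-30)/169365 = 1500*(1/169365) = 100/11291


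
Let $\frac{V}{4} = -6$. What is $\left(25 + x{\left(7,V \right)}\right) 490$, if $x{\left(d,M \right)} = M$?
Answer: $490$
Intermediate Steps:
$V = -24$ ($V = 4 \left(-6\right) = -24$)
$\left(25 + x{\left(7,V \right)}\right) 490 = \left(25 - 24\right) 490 = 1 \cdot 490 = 490$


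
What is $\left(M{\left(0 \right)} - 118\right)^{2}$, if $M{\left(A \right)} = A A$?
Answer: $13924$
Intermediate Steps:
$M{\left(A \right)} = A^{2}$
$\left(M{\left(0 \right)} - 118\right)^{2} = \left(0^{2} - 118\right)^{2} = \left(0 - 118\right)^{2} = \left(-118\right)^{2} = 13924$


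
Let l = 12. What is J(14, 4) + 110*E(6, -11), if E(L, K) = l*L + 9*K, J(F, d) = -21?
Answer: -2991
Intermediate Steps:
E(L, K) = 9*K + 12*L (E(L, K) = 12*L + 9*K = 9*K + 12*L)
J(14, 4) + 110*E(6, -11) = -21 + 110*(9*(-11) + 12*6) = -21 + 110*(-99 + 72) = -21 + 110*(-27) = -21 - 2970 = -2991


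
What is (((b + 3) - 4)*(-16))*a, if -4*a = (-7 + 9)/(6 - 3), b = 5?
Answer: 32/3 ≈ 10.667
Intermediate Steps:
a = -⅙ (a = -(-7 + 9)/(4*(6 - 3)) = -1/(2*3) = -¼*⅔ = -⅙ ≈ -0.16667)
(((b + 3) - 4)*(-16))*a = (((5 + 3) - 4)*(-16))*(-⅙) = ((8 - 4)*(-16))*(-⅙) = (4*(-16))*(-⅙) = -64*(-⅙) = 32/3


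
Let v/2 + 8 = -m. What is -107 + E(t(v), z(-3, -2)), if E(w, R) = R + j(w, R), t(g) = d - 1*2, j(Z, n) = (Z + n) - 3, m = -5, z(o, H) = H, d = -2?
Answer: -118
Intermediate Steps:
v = -6 (v = -16 + 2*(-1*(-5)) = -16 + 2*5 = -16 + 10 = -6)
j(Z, n) = -3 + Z + n
t(g) = -4 (t(g) = -2 - 1*2 = -2 - 2 = -4)
E(w, R) = -3 + w + 2*R (E(w, R) = R + (-3 + w + R) = R + (-3 + R + w) = -3 + w + 2*R)
-107 + E(t(v), z(-3, -2)) = -107 + (-3 - 4 + 2*(-2)) = -107 + (-3 - 4 - 4) = -107 - 11 = -118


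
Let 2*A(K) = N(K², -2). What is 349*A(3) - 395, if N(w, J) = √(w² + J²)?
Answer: -395 + 349*√85/2 ≈ 1213.8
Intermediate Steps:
N(w, J) = √(J² + w²)
A(K) = √(4 + K⁴)/2 (A(K) = √((-2)² + (K²)²)/2 = √(4 + K⁴)/2)
349*A(3) - 395 = 349*(√(4 + 3⁴)/2) - 395 = 349*(√(4 + 81)/2) - 395 = 349*(√85/2) - 395 = 349*√85/2 - 395 = -395 + 349*√85/2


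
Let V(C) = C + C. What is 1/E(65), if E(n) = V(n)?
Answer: 1/130 ≈ 0.0076923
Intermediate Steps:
V(C) = 2*C
E(n) = 2*n
1/E(65) = 1/(2*65) = 1/130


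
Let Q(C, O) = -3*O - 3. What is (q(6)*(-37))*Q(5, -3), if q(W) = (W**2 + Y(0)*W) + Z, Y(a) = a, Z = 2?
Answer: -8436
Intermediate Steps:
Q(C, O) = -3 - 3*O
q(W) = 2 + W**2 (q(W) = (W**2 + 0*W) + 2 = (W**2 + 0) + 2 = W**2 + 2 = 2 + W**2)
(q(6)*(-37))*Q(5, -3) = ((2 + 6**2)*(-37))*(-3 - 3*(-3)) = ((2 + 36)*(-37))*(-3 + 9) = (38*(-37))*6 = -1406*6 = -8436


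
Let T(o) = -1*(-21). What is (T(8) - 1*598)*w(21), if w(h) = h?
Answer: -12117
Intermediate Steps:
T(o) = 21
(T(8) - 1*598)*w(21) = (21 - 1*598)*21 = (21 - 598)*21 = -577*21 = -12117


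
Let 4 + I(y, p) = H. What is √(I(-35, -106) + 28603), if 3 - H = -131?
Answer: √28733 ≈ 169.51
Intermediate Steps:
H = 134 (H = 3 - 1*(-131) = 3 + 131 = 134)
I(y, p) = 130 (I(y, p) = -4 + 134 = 130)
√(I(-35, -106) + 28603) = √(130 + 28603) = √28733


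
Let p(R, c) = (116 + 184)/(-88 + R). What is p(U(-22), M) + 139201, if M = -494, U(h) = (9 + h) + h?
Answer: 5707141/41 ≈ 1.3920e+5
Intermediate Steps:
U(h) = 9 + 2*h
p(R, c) = 300/(-88 + R)
p(U(-22), M) + 139201 = 300/(-88 + (9 + 2*(-22))) + 139201 = 300/(-88 + (9 - 44)) + 139201 = 300/(-88 - 35) + 139201 = 300/(-123) + 139201 = 300*(-1/123) + 139201 = -100/41 + 139201 = 5707141/41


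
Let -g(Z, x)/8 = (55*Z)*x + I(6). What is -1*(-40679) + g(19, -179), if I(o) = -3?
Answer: 1537143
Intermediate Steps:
g(Z, x) = 24 - 440*Z*x (g(Z, x) = -8*((55*Z)*x - 3) = -8*(55*Z*x - 3) = -8*(-3 + 55*Z*x) = 24 - 440*Z*x)
-1*(-40679) + g(19, -179) = -1*(-40679) + (24 - 440*19*(-179)) = 40679 + (24 + 1496440) = 40679 + 1496464 = 1537143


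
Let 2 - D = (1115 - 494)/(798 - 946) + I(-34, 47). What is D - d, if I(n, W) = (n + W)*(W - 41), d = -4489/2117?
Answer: -21832987/313316 ≈ -69.684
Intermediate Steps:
d = -4489/2117 (d = -4489*1/2117 = -4489/2117 ≈ -2.1205)
I(n, W) = (-41 + W)*(W + n) (I(n, W) = (W + n)*(-41 + W) = (-41 + W)*(W + n))
D = -10627/148 (D = 2 - ((1115 - 494)/(798 - 946) + (47² - 41*47 - 41*(-34) + 47*(-34))) = 2 - (621/(-148) + (2209 - 1927 + 1394 - 1598)) = 2 - (621*(-1/148) + 78) = 2 - (-621/148 + 78) = 2 - 1*10923/148 = 2 - 10923/148 = -10627/148 ≈ -71.804)
D - d = -10627/148 - 1*(-4489/2117) = -10627/148 + 4489/2117 = -21832987/313316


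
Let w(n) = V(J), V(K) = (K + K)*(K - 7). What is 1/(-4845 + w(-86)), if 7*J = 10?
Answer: -49/238185 ≈ -0.00020572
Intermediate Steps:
J = 10/7 (J = (⅐)*10 = 10/7 ≈ 1.4286)
V(K) = 2*K*(-7 + K) (V(K) = (2*K)*(-7 + K) = 2*K*(-7 + K))
w(n) = -780/49 (w(n) = 2*(10/7)*(-7 + 10/7) = 2*(10/7)*(-39/7) = -780/49)
1/(-4845 + w(-86)) = 1/(-4845 - 780/49) = 1/(-238185/49) = -49/238185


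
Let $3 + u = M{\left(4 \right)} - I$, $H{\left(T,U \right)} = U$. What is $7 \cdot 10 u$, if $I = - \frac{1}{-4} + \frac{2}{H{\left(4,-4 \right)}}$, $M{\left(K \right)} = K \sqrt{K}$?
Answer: $\frac{735}{2} \approx 367.5$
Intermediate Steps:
$M{\left(K \right)} = K^{\frac{3}{2}}$
$I = - \frac{1}{4}$ ($I = - \frac{1}{-4} + \frac{2}{-4} = \left(-1\right) \left(- \frac{1}{4}\right) + 2 \left(- \frac{1}{4}\right) = \frac{1}{4} - \frac{1}{2} = - \frac{1}{4} \approx -0.25$)
$u = \frac{21}{4}$ ($u = -3 - \left(- \frac{1}{4} - 4^{\frac{3}{2}}\right) = -3 + \left(8 + \frac{1}{4}\right) = -3 + \frac{33}{4} = \frac{21}{4} \approx 5.25$)
$7 \cdot 10 u = 7 \cdot 10 \cdot \frac{21}{4} = 70 \cdot \frac{21}{4} = \frac{735}{2}$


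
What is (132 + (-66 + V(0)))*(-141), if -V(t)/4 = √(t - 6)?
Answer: -9306 + 564*I*√6 ≈ -9306.0 + 1381.5*I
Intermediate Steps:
V(t) = -4*√(-6 + t) (V(t) = -4*√(t - 6) = -4*√(-6 + t))
(132 + (-66 + V(0)))*(-141) = (132 + (-66 - 4*√(-6 + 0)))*(-141) = (132 + (-66 - 4*I*√6))*(-141) = (66 - 4*I*√6)*(-141) = -9306 + 564*I*√6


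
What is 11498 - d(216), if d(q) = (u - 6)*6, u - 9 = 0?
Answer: 11480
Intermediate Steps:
u = 9 (u = 9 + 0 = 9)
d(q) = 18 (d(q) = (9 - 6)*6 = 3*6 = 18)
11498 - d(216) = 11498 - 1*18 = 11498 - 18 = 11480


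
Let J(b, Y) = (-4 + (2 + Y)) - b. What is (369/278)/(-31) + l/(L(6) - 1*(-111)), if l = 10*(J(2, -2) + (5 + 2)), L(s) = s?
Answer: 43007/1008306 ≈ 0.042653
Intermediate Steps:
J(b, Y) = -2 + Y - b (J(b, Y) = (-2 + Y) - b = -2 + Y - b)
l = 10 (l = 10*((-2 - 2 - 1*2) + (5 + 2)) = 10*((-2 - 2 - 2) + 7) = 10*(-6 + 7) = 10*1 = 10)
(369/278)/(-31) + l/(L(6) - 1*(-111)) = (369/278)/(-31) + 10/(6 - 1*(-111)) = (369*(1/278))*(-1/31) + 10/(6 + 111) = (369/278)*(-1/31) + 10/117 = -369/8618 + 10*(1/117) = -369/8618 + 10/117 = 43007/1008306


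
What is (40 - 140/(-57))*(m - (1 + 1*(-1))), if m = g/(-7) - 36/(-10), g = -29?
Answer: 131164/399 ≈ 328.73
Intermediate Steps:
m = 271/35 (m = -29/(-7) - 36/(-10) = -29*(-⅐) - 36*(-⅒) = 29/7 + 18/5 = 271/35 ≈ 7.7429)
(40 - 140/(-57))*(m - (1 + 1*(-1))) = (40 - 140/(-57))*(271/35 - (1 + 1*(-1))) = (40 - 140*(-1/57))*(271/35 - (1 - 1)) = (40 + 140/57)*(271/35 - 1*0) = 2420*(271/35 + 0)/57 = (2420/57)*(271/35) = 131164/399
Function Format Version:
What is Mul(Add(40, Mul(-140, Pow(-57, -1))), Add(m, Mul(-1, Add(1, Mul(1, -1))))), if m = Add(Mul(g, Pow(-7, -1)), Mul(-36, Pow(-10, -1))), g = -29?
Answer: Rational(131164, 399) ≈ 328.73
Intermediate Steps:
m = Rational(271, 35) (m = Add(Mul(-29, Pow(-7, -1)), Mul(-36, Pow(-10, -1))) = Add(Mul(-29, Rational(-1, 7)), Mul(-36, Rational(-1, 10))) = Add(Rational(29, 7), Rational(18, 5)) = Rational(271, 35) ≈ 7.7429)
Mul(Add(40, Mul(-140, Pow(-57, -1))), Add(m, Mul(-1, Add(1, Mul(1, -1))))) = Mul(Add(40, Mul(-140, Pow(-57, -1))), Add(Rational(271, 35), Mul(-1, Add(1, Mul(1, -1))))) = Mul(Add(40, Mul(-140, Rational(-1, 57))), Add(Rational(271, 35), Mul(-1, Add(1, -1)))) = Mul(Add(40, Rational(140, 57)), Add(Rational(271, 35), Mul(-1, 0))) = Mul(Rational(2420, 57), Add(Rational(271, 35), 0)) = Mul(Rational(2420, 57), Rational(271, 35)) = Rational(131164, 399)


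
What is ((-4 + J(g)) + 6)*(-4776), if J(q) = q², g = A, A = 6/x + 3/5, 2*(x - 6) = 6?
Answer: -1291112/75 ≈ -17215.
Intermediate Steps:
x = 9 (x = 6 + (½)*6 = 6 + 3 = 9)
A = 19/15 (A = 6/9 + 3/5 = 6*(⅑) + 3*(⅕) = ⅔ + ⅗ = 19/15 ≈ 1.2667)
g = 19/15 ≈ 1.2667
((-4 + J(g)) + 6)*(-4776) = ((-4 + (19/15)²) + 6)*(-4776) = ((-4 + 361/225) + 6)*(-4776) = (-539/225 + 6)*(-4776) = (811/225)*(-4776) = -1291112/75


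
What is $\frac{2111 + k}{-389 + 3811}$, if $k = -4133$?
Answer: $- \frac{1011}{1711} \approx -0.59088$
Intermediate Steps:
$\frac{2111 + k}{-389 + 3811} = \frac{2111 - 4133}{-389 + 3811} = - \frac{2022}{3422} = \left(-2022\right) \frac{1}{3422} = - \frac{1011}{1711}$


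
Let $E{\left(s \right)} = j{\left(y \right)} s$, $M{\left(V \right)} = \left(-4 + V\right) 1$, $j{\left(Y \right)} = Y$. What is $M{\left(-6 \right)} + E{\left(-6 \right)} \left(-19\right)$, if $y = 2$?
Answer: $218$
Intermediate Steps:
$M{\left(V \right)} = -4 + V$
$E{\left(s \right)} = 2 s$
$M{\left(-6 \right)} + E{\left(-6 \right)} \left(-19\right) = \left(-4 - 6\right) + 2 \left(-6\right) \left(-19\right) = -10 - -228 = -10 + 228 = 218$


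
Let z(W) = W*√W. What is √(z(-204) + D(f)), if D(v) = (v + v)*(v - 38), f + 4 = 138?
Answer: 2*√(6432 - 102*I*√51) ≈ 160.66 - 9.0682*I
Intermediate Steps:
f = 134 (f = -4 + 138 = 134)
D(v) = 2*v*(-38 + v) (D(v) = (2*v)*(-38 + v) = 2*v*(-38 + v))
z(W) = W^(3/2)
√(z(-204) + D(f)) = √((-204)^(3/2) + 2*134*(-38 + 134)) = √(-408*I*√51 + 2*134*96) = √(-408*I*√51 + 25728) = √(25728 - 408*I*√51)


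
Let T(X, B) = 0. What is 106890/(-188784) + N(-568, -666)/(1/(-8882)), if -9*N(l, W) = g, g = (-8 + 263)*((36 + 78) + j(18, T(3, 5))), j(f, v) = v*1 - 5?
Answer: 863075646425/31464 ≈ 2.7431e+7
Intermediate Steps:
j(f, v) = -5 + v (j(f, v) = v - 5 = -5 + v)
g = 27795 (g = (-8 + 263)*((36 + 78) + (-5 + 0)) = 255*(114 - 5) = 255*109 = 27795)
N(l, W) = -9265/3 (N(l, W) = -⅑*27795 = -9265/3)
106890/(-188784) + N(-568, -666)/(1/(-8882)) = 106890/(-188784) - 9265/(3*(1/(-8882))) = 106890*(-1/188784) - 9265/(3*(-1/8882)) = -17815/31464 - 9265/3*(-8882) = -17815/31464 + 82291730/3 = 863075646425/31464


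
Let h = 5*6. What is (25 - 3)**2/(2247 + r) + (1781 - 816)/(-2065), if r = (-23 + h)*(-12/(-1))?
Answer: -35713/137529 ≈ -0.25968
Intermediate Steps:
h = 30
r = 84 (r = (-23 + 30)*(-12/(-1)) = 7*(-12*(-1)) = 7*12 = 84)
(25 - 3)**2/(2247 + r) + (1781 - 816)/(-2065) = (25 - 3)**2/(2247 + 84) + (1781 - 816)/(-2065) = 22**2/2331 + 965*(-1/2065) = 484*(1/2331) - 193/413 = 484/2331 - 193/413 = -35713/137529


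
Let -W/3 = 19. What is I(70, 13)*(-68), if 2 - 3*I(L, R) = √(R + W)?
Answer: -136/3 + 136*I*√11/3 ≈ -45.333 + 150.35*I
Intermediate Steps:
W = -57 (W = -3*19 = -57)
I(L, R) = ⅔ - √(-57 + R)/3 (I(L, R) = ⅔ - √(R - 57)/3 = ⅔ - √(-57 + R)/3)
I(70, 13)*(-68) = (⅔ - √(-57 + 13)/3)*(-68) = (⅔ - 2*I*√11/3)*(-68) = -136/3 + 136*I*√11/3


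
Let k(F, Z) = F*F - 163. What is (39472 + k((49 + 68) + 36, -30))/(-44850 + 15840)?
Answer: -10453/4835 ≈ -2.1619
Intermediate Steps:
k(F, Z) = -163 + F² (k(F, Z) = F² - 163 = -163 + F²)
(39472 + k((49 + 68) + 36, -30))/(-44850 + 15840) = (39472 + (-163 + ((49 + 68) + 36)²))/(-44850 + 15840) = (39472 + (-163 + (117 + 36)²))/(-29010) = (39472 + (-163 + 153²))*(-1/29010) = (39472 + (-163 + 23409))*(-1/29010) = (39472 + 23246)*(-1/29010) = 62718*(-1/29010) = -10453/4835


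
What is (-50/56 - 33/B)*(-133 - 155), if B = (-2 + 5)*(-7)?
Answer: -1368/7 ≈ -195.43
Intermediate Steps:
B = -21 (B = 3*(-7) = -21)
(-50/56 - 33/B)*(-133 - 155) = (-50/56 - 33/(-21))*(-133 - 155) = (-50*1/56 - 33*(-1/21))*(-288) = (-25/28 + 11/7)*(-288) = (19/28)*(-288) = -1368/7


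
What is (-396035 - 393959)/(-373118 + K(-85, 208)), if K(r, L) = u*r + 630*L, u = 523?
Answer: 789994/286533 ≈ 2.7571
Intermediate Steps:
K(r, L) = 523*r + 630*L
(-396035 - 393959)/(-373118 + K(-85, 208)) = (-396035 - 393959)/(-373118 + (523*(-85) + 630*208)) = -789994/(-373118 + (-44455 + 131040)) = -789994/(-373118 + 86585) = -789994/(-286533) = -789994*(-1/286533) = 789994/286533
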